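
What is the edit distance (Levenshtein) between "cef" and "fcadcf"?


Computing edit distance: "cef" -> "fcadcf"
DP table:
           f    c    a    d    c    f
      0    1    2    3    4    5    6
  c   1    1    1    2    3    4    5
  e   2    2    2    2    3    4    5
  f   3    2    3    3    3    4    4
Edit distance = dp[3][6] = 4

4


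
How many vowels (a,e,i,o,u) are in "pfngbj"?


Input: pfngbj
Checking each character:
  'p' at position 0: consonant
  'f' at position 1: consonant
  'n' at position 2: consonant
  'g' at position 3: consonant
  'b' at position 4: consonant
  'j' at position 5: consonant
Total vowels: 0

0


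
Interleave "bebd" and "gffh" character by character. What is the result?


Interleaving "bebd" and "gffh":
  Position 0: 'b' from first, 'g' from second => "bg"
  Position 1: 'e' from first, 'f' from second => "ef"
  Position 2: 'b' from first, 'f' from second => "bf"
  Position 3: 'd' from first, 'h' from second => "dh"
Result: bgefbfdh

bgefbfdh


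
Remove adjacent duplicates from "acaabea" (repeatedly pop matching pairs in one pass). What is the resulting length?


Input: acaabea
Stack-based adjacent duplicate removal:
  Read 'a': push. Stack: a
  Read 'c': push. Stack: ac
  Read 'a': push. Stack: aca
  Read 'a': matches stack top 'a' => pop. Stack: ac
  Read 'b': push. Stack: acb
  Read 'e': push. Stack: acbe
  Read 'a': push. Stack: acbea
Final stack: "acbea" (length 5)

5


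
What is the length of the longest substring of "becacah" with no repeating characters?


Input: "becacah"
Sliding window (track last position of each char):
  Position 0 ('b'): window [0,0] length 1 -- new best
  Position 1 ('e'): window [0,1] length 2 -- new best
  Position 2 ('c'): window [0,2] length 3 -- new best
  Position 3 ('a'): window [0,3] length 4 -- new best
  Position 4 ('c'): repeat (last at 2), move window start to 3
  Position 4 ('c'): window [3,4] length 2
  Position 5 ('a'): repeat (last at 3), move window start to 4
  Position 5 ('a'): window [4,5] length 2
  Position 6 ('h'): window [4,6] length 3
Longest substring with no repeats: "beca" with length 4

4


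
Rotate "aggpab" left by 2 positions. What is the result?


Input: "aggpab", rotate left by 2
First 2 characters: "ag"
Remaining characters: "gpab"
Concatenate remaining + first: "gpab" + "ag" = "gpabag"

gpabag


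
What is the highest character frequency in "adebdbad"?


Input: adebdbad
Character counts:
  'a': 2
  'b': 2
  'd': 3
  'e': 1
Maximum frequency: 3

3


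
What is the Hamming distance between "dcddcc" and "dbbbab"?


Comparing "dcddcc" and "dbbbab" position by position:
  Position 0: 'd' vs 'd' => same
  Position 1: 'c' vs 'b' => differ
  Position 2: 'd' vs 'b' => differ
  Position 3: 'd' vs 'b' => differ
  Position 4: 'c' vs 'a' => differ
  Position 5: 'c' vs 'b' => differ
Total differences (Hamming distance): 5

5


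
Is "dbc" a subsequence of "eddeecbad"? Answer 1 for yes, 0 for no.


Check if "dbc" is a subsequence of "eddeecbad"
Greedy scan:
  Position 0 ('e'): no match needed
  Position 1 ('d'): matches sub[0] = 'd'
  Position 2 ('d'): no match needed
  Position 3 ('e'): no match needed
  Position 4 ('e'): no match needed
  Position 5 ('c'): no match needed
  Position 6 ('b'): matches sub[1] = 'b'
  Position 7 ('a'): no match needed
  Position 8 ('d'): no match needed
Only matched 2/3 characters => not a subsequence

0


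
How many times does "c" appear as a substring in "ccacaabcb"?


Searching for "c" in "ccacaabcb"
Scanning each position:
  Position 0: "c" => MATCH
  Position 1: "c" => MATCH
  Position 2: "a" => no
  Position 3: "c" => MATCH
  Position 4: "a" => no
  Position 5: "a" => no
  Position 6: "b" => no
  Position 7: "c" => MATCH
  Position 8: "b" => no
Total occurrences: 4

4


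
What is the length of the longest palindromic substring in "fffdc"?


Input: "fffdc"
Checking substrings for palindromes:
  [0:3] "fff" (len 3) => palindrome
  [0:2] "ff" (len 2) => palindrome
  [1:3] "ff" (len 2) => palindrome
Longest palindromic substring: "fff" with length 3

3


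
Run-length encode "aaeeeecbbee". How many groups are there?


Input: aaeeeecbbee
Scanning for consecutive runs:
  Group 1: 'a' x 2 (positions 0-1)
  Group 2: 'e' x 4 (positions 2-5)
  Group 3: 'c' x 1 (positions 6-6)
  Group 4: 'b' x 2 (positions 7-8)
  Group 5: 'e' x 2 (positions 9-10)
Total groups: 5

5


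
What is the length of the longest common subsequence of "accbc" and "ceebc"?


LCS of "accbc" and "ceebc"
DP table:
           c    e    e    b    c
      0    0    0    0    0    0
  a   0    0    0    0    0    0
  c   0    1    1    1    1    1
  c   0    1    1    1    1    2
  b   0    1    1    1    2    2
  c   0    1    1    1    2    3
LCS length = dp[5][5] = 3

3


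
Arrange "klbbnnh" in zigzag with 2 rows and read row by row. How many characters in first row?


Zigzag "klbbnnh" into 2 rows:
Placing characters:
  'k' => row 0
  'l' => row 1
  'b' => row 0
  'b' => row 1
  'n' => row 0
  'n' => row 1
  'h' => row 0
Rows:
  Row 0: "kbnh"
  Row 1: "lbn"
First row length: 4

4


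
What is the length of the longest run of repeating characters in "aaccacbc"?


Input: "aaccacbc"
Scanning for longest run:
  Position 1 ('a'): continues run of 'a', length=2
  Position 2 ('c'): new char, reset run to 1
  Position 3 ('c'): continues run of 'c', length=2
  Position 4 ('a'): new char, reset run to 1
  Position 5 ('c'): new char, reset run to 1
  Position 6 ('b'): new char, reset run to 1
  Position 7 ('c'): new char, reset run to 1
Longest run: 'a' with length 2

2


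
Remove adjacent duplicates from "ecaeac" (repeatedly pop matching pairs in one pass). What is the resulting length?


Input: ecaeac
Stack-based adjacent duplicate removal:
  Read 'e': push. Stack: e
  Read 'c': push. Stack: ec
  Read 'a': push. Stack: eca
  Read 'e': push. Stack: ecae
  Read 'a': push. Stack: ecaea
  Read 'c': push. Stack: ecaeac
Final stack: "ecaeac" (length 6)

6


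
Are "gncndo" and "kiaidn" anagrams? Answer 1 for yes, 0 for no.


Strings: "gncndo", "kiaidn"
Sorted first:  cdgnno
Sorted second: adiikn
Differ at position 0: 'c' vs 'a' => not anagrams

0


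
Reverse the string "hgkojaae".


Input: hgkojaae
Reading characters right to left:
  Position 7: 'e'
  Position 6: 'a'
  Position 5: 'a'
  Position 4: 'j'
  Position 3: 'o'
  Position 2: 'k'
  Position 1: 'g'
  Position 0: 'h'
Reversed: eaajokgh

eaajokgh


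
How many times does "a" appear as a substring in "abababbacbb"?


Searching for "a" in "abababbacbb"
Scanning each position:
  Position 0: "a" => MATCH
  Position 1: "b" => no
  Position 2: "a" => MATCH
  Position 3: "b" => no
  Position 4: "a" => MATCH
  Position 5: "b" => no
  Position 6: "b" => no
  Position 7: "a" => MATCH
  Position 8: "c" => no
  Position 9: "b" => no
  Position 10: "b" => no
Total occurrences: 4

4


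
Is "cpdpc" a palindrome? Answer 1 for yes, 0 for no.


Input: cpdpc
Reversed: cpdpc
  Compare pos 0 ('c') with pos 4 ('c'): match
  Compare pos 1 ('p') with pos 3 ('p'): match
Result: palindrome

1


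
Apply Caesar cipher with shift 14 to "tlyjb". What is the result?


Caesar cipher: shift "tlyjb" by 14
  't' (pos 19) + 14 = pos 7 = 'h'
  'l' (pos 11) + 14 = pos 25 = 'z'
  'y' (pos 24) + 14 = pos 12 = 'm'
  'j' (pos 9) + 14 = pos 23 = 'x'
  'b' (pos 1) + 14 = pos 15 = 'p'
Result: hzmxp

hzmxp


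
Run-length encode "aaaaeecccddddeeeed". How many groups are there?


Input: aaaaeecccddddeeeed
Scanning for consecutive runs:
  Group 1: 'a' x 4 (positions 0-3)
  Group 2: 'e' x 2 (positions 4-5)
  Group 3: 'c' x 3 (positions 6-8)
  Group 4: 'd' x 4 (positions 9-12)
  Group 5: 'e' x 4 (positions 13-16)
  Group 6: 'd' x 1 (positions 17-17)
Total groups: 6

6


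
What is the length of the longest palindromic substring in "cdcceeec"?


Input: "cdcceeec"
Checking substrings for palindromes:
  [3:8] "ceeec" (len 5) => palindrome
  [0:3] "cdc" (len 3) => palindrome
  [4:7] "eee" (len 3) => palindrome
  [2:4] "cc" (len 2) => palindrome
  [4:6] "ee" (len 2) => palindrome
  [5:7] "ee" (len 2) => palindrome
Longest palindromic substring: "ceeec" with length 5

5


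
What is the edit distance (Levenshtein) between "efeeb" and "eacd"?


Computing edit distance: "efeeb" -> "eacd"
DP table:
           e    a    c    d
      0    1    2    3    4
  e   1    0    1    2    3
  f   2    1    1    2    3
  e   3    2    2    2    3
  e   4    3    3    3    3
  b   5    4    4    4    4
Edit distance = dp[5][4] = 4

4


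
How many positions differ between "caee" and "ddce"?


Comparing "caee" and "ddce" position by position:
  Position 0: 'c' vs 'd' => DIFFER
  Position 1: 'a' vs 'd' => DIFFER
  Position 2: 'e' vs 'c' => DIFFER
  Position 3: 'e' vs 'e' => same
Positions that differ: 3

3


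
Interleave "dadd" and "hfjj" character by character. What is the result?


Interleaving "dadd" and "hfjj":
  Position 0: 'd' from first, 'h' from second => "dh"
  Position 1: 'a' from first, 'f' from second => "af"
  Position 2: 'd' from first, 'j' from second => "dj"
  Position 3: 'd' from first, 'j' from second => "dj"
Result: dhafdjdj

dhafdjdj


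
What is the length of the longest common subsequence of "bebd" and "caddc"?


LCS of "bebd" and "caddc"
DP table:
           c    a    d    d    c
      0    0    0    0    0    0
  b   0    0    0    0    0    0
  e   0    0    0    0    0    0
  b   0    0    0    0    0    0
  d   0    0    0    1    1    1
LCS length = dp[4][5] = 1

1


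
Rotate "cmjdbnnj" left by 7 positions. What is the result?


Input: "cmjdbnnj", rotate left by 7
First 7 characters: "cmjdbnn"
Remaining characters: "j"
Concatenate remaining + first: "j" + "cmjdbnn" = "jcmjdbnn"

jcmjdbnn


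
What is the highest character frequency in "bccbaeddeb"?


Input: bccbaeddeb
Character counts:
  'a': 1
  'b': 3
  'c': 2
  'd': 2
  'e': 2
Maximum frequency: 3

3


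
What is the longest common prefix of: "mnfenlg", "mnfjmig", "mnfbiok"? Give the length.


Words: mnfenlg, mnfjmig, mnfbiok
  Position 0: all 'm' => match
  Position 1: all 'n' => match
  Position 2: all 'f' => match
  Position 3: ('e', 'j', 'b') => mismatch, stop
LCP = "mnf" (length 3)

3


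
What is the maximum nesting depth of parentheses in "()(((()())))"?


Input: "()(((()())))"
Tracking depth:
  Position 0 '(': depth becomes 1
  Position 1 ')': depth becomes 0
  Position 2 '(': depth becomes 1
  Position 3 '(': depth becomes 2
  Position 4 '(': depth becomes 3
  Position 5 '(': depth becomes 4
  Position 6 ')': depth becomes 3
  Position 7 '(': depth becomes 4
  Position 8 ')': depth becomes 3
  Position 9 ')': depth becomes 2
  Position 10 ')': depth becomes 1
  Position 11 ')': depth becomes 0
Maximum depth reached: 4

4


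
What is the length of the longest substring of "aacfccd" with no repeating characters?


Input: "aacfccd"
Sliding window (track last position of each char):
  Position 0 ('a'): window [0,0] length 1 -- new best
  Position 1 ('a'): repeat (last at 0), move window start to 1
  Position 1 ('a'): window [1,1] length 1
  Position 2 ('c'): window [1,2] length 2 -- new best
  Position 3 ('f'): window [1,3] length 3 -- new best
  Position 4 ('c'): repeat (last at 2), move window start to 3
  Position 4 ('c'): window [3,4] length 2
  Position 5 ('c'): repeat (last at 4), move window start to 5
  Position 5 ('c'): window [5,5] length 1
  Position 6 ('d'): window [5,6] length 2
Longest substring with no repeats: "acf" with length 3

3


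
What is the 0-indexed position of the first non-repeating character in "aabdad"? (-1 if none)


Input: aabdad
Character frequencies:
  'a': 3
  'b': 1
  'd': 2
Scanning left to right for freq == 1:
  Position 0 ('a'): freq=3, skip
  Position 1 ('a'): freq=3, skip
  Position 2 ('b'): unique! => answer = 2

2


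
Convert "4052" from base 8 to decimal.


Input: "4052" in base 8
Positional expansion:
  Digit '4' (value 4) x 8^3 = 2048
  Digit '0' (value 0) x 8^2 = 0
  Digit '5' (value 5) x 8^1 = 40
  Digit '2' (value 2) x 8^0 = 2
Sum = 2090

2090


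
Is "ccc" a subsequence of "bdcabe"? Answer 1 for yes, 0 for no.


Check if "ccc" is a subsequence of "bdcabe"
Greedy scan:
  Position 0 ('b'): no match needed
  Position 1 ('d'): no match needed
  Position 2 ('c'): matches sub[0] = 'c'
  Position 3 ('a'): no match needed
  Position 4 ('b'): no match needed
  Position 5 ('e'): no match needed
Only matched 1/3 characters => not a subsequence

0


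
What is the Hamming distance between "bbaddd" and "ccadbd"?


Comparing "bbaddd" and "ccadbd" position by position:
  Position 0: 'b' vs 'c' => differ
  Position 1: 'b' vs 'c' => differ
  Position 2: 'a' vs 'a' => same
  Position 3: 'd' vs 'd' => same
  Position 4: 'd' vs 'b' => differ
  Position 5: 'd' vs 'd' => same
Total differences (Hamming distance): 3

3


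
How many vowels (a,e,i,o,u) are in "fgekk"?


Input: fgekk
Checking each character:
  'f' at position 0: consonant
  'g' at position 1: consonant
  'e' at position 2: vowel (running total: 1)
  'k' at position 3: consonant
  'k' at position 4: consonant
Total vowels: 1

1


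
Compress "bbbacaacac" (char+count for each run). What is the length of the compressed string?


Input: bbbacaacac
Runs:
  'b' x 3 => "b3"
  'a' x 1 => "a1"
  'c' x 1 => "c1"
  'a' x 2 => "a2"
  'c' x 1 => "c1"
  'a' x 1 => "a1"
  'c' x 1 => "c1"
Compressed: "b3a1c1a2c1a1c1"
Compressed length: 14

14


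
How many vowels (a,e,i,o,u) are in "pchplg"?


Input: pchplg
Checking each character:
  'p' at position 0: consonant
  'c' at position 1: consonant
  'h' at position 2: consonant
  'p' at position 3: consonant
  'l' at position 4: consonant
  'g' at position 5: consonant
Total vowels: 0

0


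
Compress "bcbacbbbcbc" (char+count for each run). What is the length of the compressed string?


Input: bcbacbbbcbc
Runs:
  'b' x 1 => "b1"
  'c' x 1 => "c1"
  'b' x 1 => "b1"
  'a' x 1 => "a1"
  'c' x 1 => "c1"
  'b' x 3 => "b3"
  'c' x 1 => "c1"
  'b' x 1 => "b1"
  'c' x 1 => "c1"
Compressed: "b1c1b1a1c1b3c1b1c1"
Compressed length: 18

18


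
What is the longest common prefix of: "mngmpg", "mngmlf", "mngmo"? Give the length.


Words: mngmpg, mngmlf, mngmo
  Position 0: all 'm' => match
  Position 1: all 'n' => match
  Position 2: all 'g' => match
  Position 3: all 'm' => match
  Position 4: ('p', 'l', 'o') => mismatch, stop
LCP = "mngm" (length 4)

4


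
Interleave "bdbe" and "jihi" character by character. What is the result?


Interleaving "bdbe" and "jihi":
  Position 0: 'b' from first, 'j' from second => "bj"
  Position 1: 'd' from first, 'i' from second => "di"
  Position 2: 'b' from first, 'h' from second => "bh"
  Position 3: 'e' from first, 'i' from second => "ei"
Result: bjdibhei

bjdibhei


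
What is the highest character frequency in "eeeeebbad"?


Input: eeeeebbad
Character counts:
  'a': 1
  'b': 2
  'd': 1
  'e': 5
Maximum frequency: 5

5


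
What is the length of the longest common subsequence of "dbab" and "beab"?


LCS of "dbab" and "beab"
DP table:
           b    e    a    b
      0    0    0    0    0
  d   0    0    0    0    0
  b   0    1    1    1    1
  a   0    1    1    2    2
  b   0    1    1    2    3
LCS length = dp[4][4] = 3

3


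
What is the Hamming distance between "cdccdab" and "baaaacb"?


Comparing "cdccdab" and "baaaacb" position by position:
  Position 0: 'c' vs 'b' => differ
  Position 1: 'd' vs 'a' => differ
  Position 2: 'c' vs 'a' => differ
  Position 3: 'c' vs 'a' => differ
  Position 4: 'd' vs 'a' => differ
  Position 5: 'a' vs 'c' => differ
  Position 6: 'b' vs 'b' => same
Total differences (Hamming distance): 6

6


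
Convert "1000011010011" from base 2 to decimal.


Input: "1000011010011" in base 2
Positional expansion:
  Digit '1' (value 1) x 2^12 = 4096
  Digit '0' (value 0) x 2^11 = 0
  Digit '0' (value 0) x 2^10 = 0
  Digit '0' (value 0) x 2^9 = 0
  Digit '0' (value 0) x 2^8 = 0
  Digit '1' (value 1) x 2^7 = 128
  Digit '1' (value 1) x 2^6 = 64
  Digit '0' (value 0) x 2^5 = 0
  Digit '1' (value 1) x 2^4 = 16
  Digit '0' (value 0) x 2^3 = 0
  Digit '0' (value 0) x 2^2 = 0
  Digit '1' (value 1) x 2^1 = 2
  Digit '1' (value 1) x 2^0 = 1
Sum = 4307

4307


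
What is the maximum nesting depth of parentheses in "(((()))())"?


Input: "(((()))())"
Tracking depth:
  Position 0 '(': depth becomes 1
  Position 1 '(': depth becomes 2
  Position 2 '(': depth becomes 3
  Position 3 '(': depth becomes 4
  Position 4 ')': depth becomes 3
  Position 5 ')': depth becomes 2
  Position 6 ')': depth becomes 1
  Position 7 '(': depth becomes 2
  Position 8 ')': depth becomes 1
  Position 9 ')': depth becomes 0
Maximum depth reached: 4

4


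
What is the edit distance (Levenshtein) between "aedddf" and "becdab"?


Computing edit distance: "aedddf" -> "becdab"
DP table:
           b    e    c    d    a    b
      0    1    2    3    4    5    6
  a   1    1    2    3    4    4    5
  e   2    2    1    2    3    4    5
  d   3    3    2    2    2    3    4
  d   4    4    3    3    2    3    4
  d   5    5    4    4    3    3    4
  f   6    6    5    5    4    4    4
Edit distance = dp[6][6] = 4

4


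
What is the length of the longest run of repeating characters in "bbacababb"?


Input: "bbacababb"
Scanning for longest run:
  Position 1 ('b'): continues run of 'b', length=2
  Position 2 ('a'): new char, reset run to 1
  Position 3 ('c'): new char, reset run to 1
  Position 4 ('a'): new char, reset run to 1
  Position 5 ('b'): new char, reset run to 1
  Position 6 ('a'): new char, reset run to 1
  Position 7 ('b'): new char, reset run to 1
  Position 8 ('b'): continues run of 'b', length=2
Longest run: 'b' with length 2

2


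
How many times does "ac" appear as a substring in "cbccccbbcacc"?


Searching for "ac" in "cbccccbbcacc"
Scanning each position:
  Position 0: "cb" => no
  Position 1: "bc" => no
  Position 2: "cc" => no
  Position 3: "cc" => no
  Position 4: "cc" => no
  Position 5: "cb" => no
  Position 6: "bb" => no
  Position 7: "bc" => no
  Position 8: "ca" => no
  Position 9: "ac" => MATCH
  Position 10: "cc" => no
Total occurrences: 1

1


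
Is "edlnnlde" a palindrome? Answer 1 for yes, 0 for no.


Input: edlnnlde
Reversed: edlnnlde
  Compare pos 0 ('e') with pos 7 ('e'): match
  Compare pos 1 ('d') with pos 6 ('d'): match
  Compare pos 2 ('l') with pos 5 ('l'): match
  Compare pos 3 ('n') with pos 4 ('n'): match
Result: palindrome

1


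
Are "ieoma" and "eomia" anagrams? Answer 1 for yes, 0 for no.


Strings: "ieoma", "eomia"
Sorted first:  aeimo
Sorted second: aeimo
Sorted forms match => anagrams

1


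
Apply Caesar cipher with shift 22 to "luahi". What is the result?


Caesar cipher: shift "luahi" by 22
  'l' (pos 11) + 22 = pos 7 = 'h'
  'u' (pos 20) + 22 = pos 16 = 'q'
  'a' (pos 0) + 22 = pos 22 = 'w'
  'h' (pos 7) + 22 = pos 3 = 'd'
  'i' (pos 8) + 22 = pos 4 = 'e'
Result: hqwde

hqwde


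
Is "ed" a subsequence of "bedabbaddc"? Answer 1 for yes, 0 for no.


Check if "ed" is a subsequence of "bedabbaddc"
Greedy scan:
  Position 0 ('b'): no match needed
  Position 1 ('e'): matches sub[0] = 'e'
  Position 2 ('d'): matches sub[1] = 'd'
  Position 3 ('a'): no match needed
  Position 4 ('b'): no match needed
  Position 5 ('b'): no match needed
  Position 6 ('a'): no match needed
  Position 7 ('d'): no match needed
  Position 8 ('d'): no match needed
  Position 9 ('c'): no match needed
All 2 characters matched => is a subsequence

1


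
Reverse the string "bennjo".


Input: bennjo
Reading characters right to left:
  Position 5: 'o'
  Position 4: 'j'
  Position 3: 'n'
  Position 2: 'n'
  Position 1: 'e'
  Position 0: 'b'
Reversed: ojnneb

ojnneb


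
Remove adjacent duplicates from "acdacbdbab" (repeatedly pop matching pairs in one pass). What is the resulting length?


Input: acdacbdbab
Stack-based adjacent duplicate removal:
  Read 'a': push. Stack: a
  Read 'c': push. Stack: ac
  Read 'd': push. Stack: acd
  Read 'a': push. Stack: acda
  Read 'c': push. Stack: acdac
  Read 'b': push. Stack: acdacb
  Read 'd': push. Stack: acdacbd
  Read 'b': push. Stack: acdacbdb
  Read 'a': push. Stack: acdacbdba
  Read 'b': push. Stack: acdacbdbab
Final stack: "acdacbdbab" (length 10)

10


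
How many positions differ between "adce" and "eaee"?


Comparing "adce" and "eaee" position by position:
  Position 0: 'a' vs 'e' => DIFFER
  Position 1: 'd' vs 'a' => DIFFER
  Position 2: 'c' vs 'e' => DIFFER
  Position 3: 'e' vs 'e' => same
Positions that differ: 3

3


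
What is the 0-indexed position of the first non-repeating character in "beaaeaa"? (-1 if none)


Input: beaaeaa
Character frequencies:
  'a': 4
  'b': 1
  'e': 2
Scanning left to right for freq == 1:
  Position 0 ('b'): unique! => answer = 0

0


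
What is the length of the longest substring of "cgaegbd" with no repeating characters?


Input: "cgaegbd"
Sliding window (track last position of each char):
  Position 0 ('c'): window [0,0] length 1 -- new best
  Position 1 ('g'): window [0,1] length 2 -- new best
  Position 2 ('a'): window [0,2] length 3 -- new best
  Position 3 ('e'): window [0,3] length 4 -- new best
  Position 4 ('g'): repeat (last at 1), move window start to 2
  Position 4 ('g'): window [2,4] length 3
  Position 5 ('b'): window [2,5] length 4
  Position 6 ('d'): window [2,6] length 5 -- new best
Longest substring with no repeats: "aegbd" with length 5

5


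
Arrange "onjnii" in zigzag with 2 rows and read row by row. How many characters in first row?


Zigzag "onjnii" into 2 rows:
Placing characters:
  'o' => row 0
  'n' => row 1
  'j' => row 0
  'n' => row 1
  'i' => row 0
  'i' => row 1
Rows:
  Row 0: "oji"
  Row 1: "nni"
First row length: 3

3


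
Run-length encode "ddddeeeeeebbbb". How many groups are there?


Input: ddddeeeeeebbbb
Scanning for consecutive runs:
  Group 1: 'd' x 4 (positions 0-3)
  Group 2: 'e' x 6 (positions 4-9)
  Group 3: 'b' x 4 (positions 10-13)
Total groups: 3

3


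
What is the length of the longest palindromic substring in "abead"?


Input: "abead"
Checking substrings for palindromes:
  No multi-char palindromic substrings found
Longest palindromic substring: "a" with length 1

1


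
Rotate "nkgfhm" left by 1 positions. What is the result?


Input: "nkgfhm", rotate left by 1
First 1 characters: "n"
Remaining characters: "kgfhm"
Concatenate remaining + first: "kgfhm" + "n" = "kgfhmn"

kgfhmn


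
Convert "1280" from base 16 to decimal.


Input: "1280" in base 16
Positional expansion:
  Digit '1' (value 1) x 16^3 = 4096
  Digit '2' (value 2) x 16^2 = 512
  Digit '8' (value 8) x 16^1 = 128
  Digit '0' (value 0) x 16^0 = 0
Sum = 4736

4736


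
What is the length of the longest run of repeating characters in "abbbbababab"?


Input: "abbbbababab"
Scanning for longest run:
  Position 1 ('b'): new char, reset run to 1
  Position 2 ('b'): continues run of 'b', length=2
  Position 3 ('b'): continues run of 'b', length=3
  Position 4 ('b'): continues run of 'b', length=4
  Position 5 ('a'): new char, reset run to 1
  Position 6 ('b'): new char, reset run to 1
  Position 7 ('a'): new char, reset run to 1
  Position 8 ('b'): new char, reset run to 1
  Position 9 ('a'): new char, reset run to 1
  Position 10 ('b'): new char, reset run to 1
Longest run: 'b' with length 4

4


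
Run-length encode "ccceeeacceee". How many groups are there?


Input: ccceeeacceee
Scanning for consecutive runs:
  Group 1: 'c' x 3 (positions 0-2)
  Group 2: 'e' x 3 (positions 3-5)
  Group 3: 'a' x 1 (positions 6-6)
  Group 4: 'c' x 2 (positions 7-8)
  Group 5: 'e' x 3 (positions 9-11)
Total groups: 5

5


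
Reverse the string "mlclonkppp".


Input: mlclonkppp
Reading characters right to left:
  Position 9: 'p'
  Position 8: 'p'
  Position 7: 'p'
  Position 6: 'k'
  Position 5: 'n'
  Position 4: 'o'
  Position 3: 'l'
  Position 2: 'c'
  Position 1: 'l'
  Position 0: 'm'
Reversed: pppknolclm

pppknolclm


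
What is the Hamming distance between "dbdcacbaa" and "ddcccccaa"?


Comparing "dbdcacbaa" and "ddcccccaa" position by position:
  Position 0: 'd' vs 'd' => same
  Position 1: 'b' vs 'd' => differ
  Position 2: 'd' vs 'c' => differ
  Position 3: 'c' vs 'c' => same
  Position 4: 'a' vs 'c' => differ
  Position 5: 'c' vs 'c' => same
  Position 6: 'b' vs 'c' => differ
  Position 7: 'a' vs 'a' => same
  Position 8: 'a' vs 'a' => same
Total differences (Hamming distance): 4

4


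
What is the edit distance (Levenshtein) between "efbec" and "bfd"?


Computing edit distance: "efbec" -> "bfd"
DP table:
           b    f    d
      0    1    2    3
  e   1    1    2    3
  f   2    2    1    2
  b   3    2    2    2
  e   4    3    3    3
  c   5    4    4    4
Edit distance = dp[5][3] = 4

4


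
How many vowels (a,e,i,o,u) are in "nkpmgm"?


Input: nkpmgm
Checking each character:
  'n' at position 0: consonant
  'k' at position 1: consonant
  'p' at position 2: consonant
  'm' at position 3: consonant
  'g' at position 4: consonant
  'm' at position 5: consonant
Total vowels: 0

0


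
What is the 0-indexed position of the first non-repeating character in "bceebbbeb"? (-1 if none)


Input: bceebbbeb
Character frequencies:
  'b': 5
  'c': 1
  'e': 3
Scanning left to right for freq == 1:
  Position 0 ('b'): freq=5, skip
  Position 1 ('c'): unique! => answer = 1

1


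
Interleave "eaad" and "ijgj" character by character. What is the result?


Interleaving "eaad" and "ijgj":
  Position 0: 'e' from first, 'i' from second => "ei"
  Position 1: 'a' from first, 'j' from second => "aj"
  Position 2: 'a' from first, 'g' from second => "ag"
  Position 3: 'd' from first, 'j' from second => "dj"
Result: eiajagdj

eiajagdj


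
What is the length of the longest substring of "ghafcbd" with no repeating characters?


Input: "ghafcbd"
Sliding window (track last position of each char):
  Position 0 ('g'): window [0,0] length 1 -- new best
  Position 1 ('h'): window [0,1] length 2 -- new best
  Position 2 ('a'): window [0,2] length 3 -- new best
  Position 3 ('f'): window [0,3] length 4 -- new best
  Position 4 ('c'): window [0,4] length 5 -- new best
  Position 5 ('b'): window [0,5] length 6 -- new best
  Position 6 ('d'): window [0,6] length 7 -- new best
Longest substring with no repeats: "ghafcbd" with length 7

7


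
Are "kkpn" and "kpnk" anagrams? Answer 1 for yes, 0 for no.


Strings: "kkpn", "kpnk"
Sorted first:  kknp
Sorted second: kknp
Sorted forms match => anagrams

1


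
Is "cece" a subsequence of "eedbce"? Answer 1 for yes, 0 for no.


Check if "cece" is a subsequence of "eedbce"
Greedy scan:
  Position 0 ('e'): no match needed
  Position 1 ('e'): no match needed
  Position 2 ('d'): no match needed
  Position 3 ('b'): no match needed
  Position 4 ('c'): matches sub[0] = 'c'
  Position 5 ('e'): matches sub[1] = 'e'
Only matched 2/4 characters => not a subsequence

0


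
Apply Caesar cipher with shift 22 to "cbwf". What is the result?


Caesar cipher: shift "cbwf" by 22
  'c' (pos 2) + 22 = pos 24 = 'y'
  'b' (pos 1) + 22 = pos 23 = 'x'
  'w' (pos 22) + 22 = pos 18 = 's'
  'f' (pos 5) + 22 = pos 1 = 'b'
Result: yxsb

yxsb


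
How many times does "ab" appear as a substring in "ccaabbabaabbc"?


Searching for "ab" in "ccaabbabaabbc"
Scanning each position:
  Position 0: "cc" => no
  Position 1: "ca" => no
  Position 2: "aa" => no
  Position 3: "ab" => MATCH
  Position 4: "bb" => no
  Position 5: "ba" => no
  Position 6: "ab" => MATCH
  Position 7: "ba" => no
  Position 8: "aa" => no
  Position 9: "ab" => MATCH
  Position 10: "bb" => no
  Position 11: "bc" => no
Total occurrences: 3

3


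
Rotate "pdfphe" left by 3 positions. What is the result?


Input: "pdfphe", rotate left by 3
First 3 characters: "pdf"
Remaining characters: "phe"
Concatenate remaining + first: "phe" + "pdf" = "phepdf"

phepdf


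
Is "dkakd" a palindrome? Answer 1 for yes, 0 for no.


Input: dkakd
Reversed: dkakd
  Compare pos 0 ('d') with pos 4 ('d'): match
  Compare pos 1 ('k') with pos 3 ('k'): match
Result: palindrome

1


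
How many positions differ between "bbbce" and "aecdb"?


Comparing "bbbce" and "aecdb" position by position:
  Position 0: 'b' vs 'a' => DIFFER
  Position 1: 'b' vs 'e' => DIFFER
  Position 2: 'b' vs 'c' => DIFFER
  Position 3: 'c' vs 'd' => DIFFER
  Position 4: 'e' vs 'b' => DIFFER
Positions that differ: 5

5


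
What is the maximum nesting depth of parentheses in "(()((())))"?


Input: "(()((())))"
Tracking depth:
  Position 0 '(': depth becomes 1
  Position 1 '(': depth becomes 2
  Position 2 ')': depth becomes 1
  Position 3 '(': depth becomes 2
  Position 4 '(': depth becomes 3
  Position 5 '(': depth becomes 4
  Position 6 ')': depth becomes 3
  Position 7 ')': depth becomes 2
  Position 8 ')': depth becomes 1
  Position 9 ')': depth becomes 0
Maximum depth reached: 4

4


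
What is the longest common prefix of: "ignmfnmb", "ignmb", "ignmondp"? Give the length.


Words: ignmfnmb, ignmb, ignmondp
  Position 0: all 'i' => match
  Position 1: all 'g' => match
  Position 2: all 'n' => match
  Position 3: all 'm' => match
  Position 4: ('f', 'b', 'o') => mismatch, stop
LCP = "ignm" (length 4)

4


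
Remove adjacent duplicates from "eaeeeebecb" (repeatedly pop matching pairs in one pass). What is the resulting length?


Input: eaeeeebecb
Stack-based adjacent duplicate removal:
  Read 'e': push. Stack: e
  Read 'a': push. Stack: ea
  Read 'e': push. Stack: eae
  Read 'e': matches stack top 'e' => pop. Stack: ea
  Read 'e': push. Stack: eae
  Read 'e': matches stack top 'e' => pop. Stack: ea
  Read 'b': push. Stack: eab
  Read 'e': push. Stack: eabe
  Read 'c': push. Stack: eabec
  Read 'b': push. Stack: eabecb
Final stack: "eabecb" (length 6)

6


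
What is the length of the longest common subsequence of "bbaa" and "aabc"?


LCS of "bbaa" and "aabc"
DP table:
           a    a    b    c
      0    0    0    0    0
  b   0    0    0    1    1
  b   0    0    0    1    1
  a   0    1    1    1    1
  a   0    1    2    2    2
LCS length = dp[4][4] = 2

2


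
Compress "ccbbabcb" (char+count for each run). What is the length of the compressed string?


Input: ccbbabcb
Runs:
  'c' x 2 => "c2"
  'b' x 2 => "b2"
  'a' x 1 => "a1"
  'b' x 1 => "b1"
  'c' x 1 => "c1"
  'b' x 1 => "b1"
Compressed: "c2b2a1b1c1b1"
Compressed length: 12

12


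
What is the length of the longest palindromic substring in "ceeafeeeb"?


Input: "ceeafeeeb"
Checking substrings for palindromes:
  [5:8] "eee" (len 3) => palindrome
  [1:3] "ee" (len 2) => palindrome
  [5:7] "ee" (len 2) => palindrome
  [6:8] "ee" (len 2) => palindrome
Longest palindromic substring: "eee" with length 3

3


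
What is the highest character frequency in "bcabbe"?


Input: bcabbe
Character counts:
  'a': 1
  'b': 3
  'c': 1
  'e': 1
Maximum frequency: 3

3


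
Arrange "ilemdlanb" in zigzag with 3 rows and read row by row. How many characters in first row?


Zigzag "ilemdlanb" into 3 rows:
Placing characters:
  'i' => row 0
  'l' => row 1
  'e' => row 2
  'm' => row 1
  'd' => row 0
  'l' => row 1
  'a' => row 2
  'n' => row 1
  'b' => row 0
Rows:
  Row 0: "idb"
  Row 1: "lmln"
  Row 2: "ea"
First row length: 3

3


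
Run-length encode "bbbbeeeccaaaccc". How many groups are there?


Input: bbbbeeeccaaaccc
Scanning for consecutive runs:
  Group 1: 'b' x 4 (positions 0-3)
  Group 2: 'e' x 3 (positions 4-6)
  Group 3: 'c' x 2 (positions 7-8)
  Group 4: 'a' x 3 (positions 9-11)
  Group 5: 'c' x 3 (positions 12-14)
Total groups: 5

5


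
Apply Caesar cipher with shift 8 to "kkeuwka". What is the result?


Caesar cipher: shift "kkeuwka" by 8
  'k' (pos 10) + 8 = pos 18 = 's'
  'k' (pos 10) + 8 = pos 18 = 's'
  'e' (pos 4) + 8 = pos 12 = 'm'
  'u' (pos 20) + 8 = pos 2 = 'c'
  'w' (pos 22) + 8 = pos 4 = 'e'
  'k' (pos 10) + 8 = pos 18 = 's'
  'a' (pos 0) + 8 = pos 8 = 'i'
Result: ssmcesi

ssmcesi


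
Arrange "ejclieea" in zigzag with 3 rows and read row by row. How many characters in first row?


Zigzag "ejclieea" into 3 rows:
Placing characters:
  'e' => row 0
  'j' => row 1
  'c' => row 2
  'l' => row 1
  'i' => row 0
  'e' => row 1
  'e' => row 2
  'a' => row 1
Rows:
  Row 0: "ei"
  Row 1: "jlea"
  Row 2: "ce"
First row length: 2

2


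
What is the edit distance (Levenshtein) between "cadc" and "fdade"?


Computing edit distance: "cadc" -> "fdade"
DP table:
           f    d    a    d    e
      0    1    2    3    4    5
  c   1    1    2    3    4    5
  a   2    2    2    2    3    4
  d   3    3    2    3    2    3
  c   4    4    3    3    3    3
Edit distance = dp[4][5] = 3

3


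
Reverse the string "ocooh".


Input: ocooh
Reading characters right to left:
  Position 4: 'h'
  Position 3: 'o'
  Position 2: 'o'
  Position 1: 'c'
  Position 0: 'o'
Reversed: hooco

hooco


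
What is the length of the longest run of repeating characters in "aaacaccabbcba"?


Input: "aaacaccabbcba"
Scanning for longest run:
  Position 1 ('a'): continues run of 'a', length=2
  Position 2 ('a'): continues run of 'a', length=3
  Position 3 ('c'): new char, reset run to 1
  Position 4 ('a'): new char, reset run to 1
  Position 5 ('c'): new char, reset run to 1
  Position 6 ('c'): continues run of 'c', length=2
  Position 7 ('a'): new char, reset run to 1
  Position 8 ('b'): new char, reset run to 1
  Position 9 ('b'): continues run of 'b', length=2
  Position 10 ('c'): new char, reset run to 1
  Position 11 ('b'): new char, reset run to 1
  Position 12 ('a'): new char, reset run to 1
Longest run: 'a' with length 3

3


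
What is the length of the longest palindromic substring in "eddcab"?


Input: "eddcab"
Checking substrings for palindromes:
  [1:3] "dd" (len 2) => palindrome
Longest palindromic substring: "dd" with length 2

2


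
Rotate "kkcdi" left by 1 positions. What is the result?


Input: "kkcdi", rotate left by 1
First 1 characters: "k"
Remaining characters: "kcdi"
Concatenate remaining + first: "kcdi" + "k" = "kcdik"

kcdik


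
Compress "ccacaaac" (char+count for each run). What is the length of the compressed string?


Input: ccacaaac
Runs:
  'c' x 2 => "c2"
  'a' x 1 => "a1"
  'c' x 1 => "c1"
  'a' x 3 => "a3"
  'c' x 1 => "c1"
Compressed: "c2a1c1a3c1"
Compressed length: 10

10


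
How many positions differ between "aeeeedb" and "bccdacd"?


Comparing "aeeeedb" and "bccdacd" position by position:
  Position 0: 'a' vs 'b' => DIFFER
  Position 1: 'e' vs 'c' => DIFFER
  Position 2: 'e' vs 'c' => DIFFER
  Position 3: 'e' vs 'd' => DIFFER
  Position 4: 'e' vs 'a' => DIFFER
  Position 5: 'd' vs 'c' => DIFFER
  Position 6: 'b' vs 'd' => DIFFER
Positions that differ: 7

7


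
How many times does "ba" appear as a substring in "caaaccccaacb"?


Searching for "ba" in "caaaccccaacb"
Scanning each position:
  Position 0: "ca" => no
  Position 1: "aa" => no
  Position 2: "aa" => no
  Position 3: "ac" => no
  Position 4: "cc" => no
  Position 5: "cc" => no
  Position 6: "cc" => no
  Position 7: "ca" => no
  Position 8: "aa" => no
  Position 9: "ac" => no
  Position 10: "cb" => no
Total occurrences: 0

0


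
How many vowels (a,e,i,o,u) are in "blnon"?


Input: blnon
Checking each character:
  'b' at position 0: consonant
  'l' at position 1: consonant
  'n' at position 2: consonant
  'o' at position 3: vowel (running total: 1)
  'n' at position 4: consonant
Total vowels: 1

1


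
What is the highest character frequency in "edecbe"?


Input: edecbe
Character counts:
  'b': 1
  'c': 1
  'd': 1
  'e': 3
Maximum frequency: 3

3


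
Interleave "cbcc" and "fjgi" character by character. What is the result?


Interleaving "cbcc" and "fjgi":
  Position 0: 'c' from first, 'f' from second => "cf"
  Position 1: 'b' from first, 'j' from second => "bj"
  Position 2: 'c' from first, 'g' from second => "cg"
  Position 3: 'c' from first, 'i' from second => "ci"
Result: cfbjcgci

cfbjcgci


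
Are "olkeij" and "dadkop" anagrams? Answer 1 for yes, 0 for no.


Strings: "olkeij", "dadkop"
Sorted first:  eijklo
Sorted second: addkop
Differ at position 0: 'e' vs 'a' => not anagrams

0


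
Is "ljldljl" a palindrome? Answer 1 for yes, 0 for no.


Input: ljldljl
Reversed: ljldljl
  Compare pos 0 ('l') with pos 6 ('l'): match
  Compare pos 1 ('j') with pos 5 ('j'): match
  Compare pos 2 ('l') with pos 4 ('l'): match
Result: palindrome

1


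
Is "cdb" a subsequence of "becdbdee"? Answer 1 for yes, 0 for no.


Check if "cdb" is a subsequence of "becdbdee"
Greedy scan:
  Position 0 ('b'): no match needed
  Position 1 ('e'): no match needed
  Position 2 ('c'): matches sub[0] = 'c'
  Position 3 ('d'): matches sub[1] = 'd'
  Position 4 ('b'): matches sub[2] = 'b'
  Position 5 ('d'): no match needed
  Position 6 ('e'): no match needed
  Position 7 ('e'): no match needed
All 3 characters matched => is a subsequence

1


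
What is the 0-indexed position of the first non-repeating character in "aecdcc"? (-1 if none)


Input: aecdcc
Character frequencies:
  'a': 1
  'c': 3
  'd': 1
  'e': 1
Scanning left to right for freq == 1:
  Position 0 ('a'): unique! => answer = 0

0


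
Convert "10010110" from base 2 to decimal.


Input: "10010110" in base 2
Positional expansion:
  Digit '1' (value 1) x 2^7 = 128
  Digit '0' (value 0) x 2^6 = 0
  Digit '0' (value 0) x 2^5 = 0
  Digit '1' (value 1) x 2^4 = 16
  Digit '0' (value 0) x 2^3 = 0
  Digit '1' (value 1) x 2^2 = 4
  Digit '1' (value 1) x 2^1 = 2
  Digit '0' (value 0) x 2^0 = 0
Sum = 150

150


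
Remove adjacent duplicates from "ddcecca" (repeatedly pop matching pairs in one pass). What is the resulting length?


Input: ddcecca
Stack-based adjacent duplicate removal:
  Read 'd': push. Stack: d
  Read 'd': matches stack top 'd' => pop. Stack: (empty)
  Read 'c': push. Stack: c
  Read 'e': push. Stack: ce
  Read 'c': push. Stack: cec
  Read 'c': matches stack top 'c' => pop. Stack: ce
  Read 'a': push. Stack: cea
Final stack: "cea" (length 3)

3


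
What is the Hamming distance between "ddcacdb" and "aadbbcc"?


Comparing "ddcacdb" and "aadbbcc" position by position:
  Position 0: 'd' vs 'a' => differ
  Position 1: 'd' vs 'a' => differ
  Position 2: 'c' vs 'd' => differ
  Position 3: 'a' vs 'b' => differ
  Position 4: 'c' vs 'b' => differ
  Position 5: 'd' vs 'c' => differ
  Position 6: 'b' vs 'c' => differ
Total differences (Hamming distance): 7

7


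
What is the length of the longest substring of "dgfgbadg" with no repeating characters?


Input: "dgfgbadg"
Sliding window (track last position of each char):
  Position 0 ('d'): window [0,0] length 1 -- new best
  Position 1 ('g'): window [0,1] length 2 -- new best
  Position 2 ('f'): window [0,2] length 3 -- new best
  Position 3 ('g'): repeat (last at 1), move window start to 2
  Position 3 ('g'): window [2,3] length 2
  Position 4 ('b'): window [2,4] length 3
  Position 5 ('a'): window [2,5] length 4 -- new best
  Position 6 ('d'): window [2,6] length 5 -- new best
  Position 7 ('g'): repeat (last at 3), move window start to 4
  Position 7 ('g'): window [4,7] length 4
Longest substring with no repeats: "fgbad" with length 5

5


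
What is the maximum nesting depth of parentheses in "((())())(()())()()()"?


Input: "((())())(()())()()()"
Tracking depth:
  Position 0 '(': depth becomes 1
  Position 1 '(': depth becomes 2
  Position 2 '(': depth becomes 3
  Position 3 ')': depth becomes 2
  Position 4 ')': depth becomes 1
  Position 5 '(': depth becomes 2
  Position 6 ')': depth becomes 1
  Position 7 ')': depth becomes 0
  Position 8 '(': depth becomes 1
  Position 9 '(': depth becomes 2
  Position 10 ')': depth becomes 1
  Position 11 '(': depth becomes 2
  Position 12 ')': depth becomes 1
  Position 13 ')': depth becomes 0
  Position 14 '(': depth becomes 1
  Position 15 ')': depth becomes 0
  Position 16 '(': depth becomes 1
  Position 17 ')': depth becomes 0
  Position 18 '(': depth becomes 1
  Position 19 ')': depth becomes 0
Maximum depth reached: 3

3
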